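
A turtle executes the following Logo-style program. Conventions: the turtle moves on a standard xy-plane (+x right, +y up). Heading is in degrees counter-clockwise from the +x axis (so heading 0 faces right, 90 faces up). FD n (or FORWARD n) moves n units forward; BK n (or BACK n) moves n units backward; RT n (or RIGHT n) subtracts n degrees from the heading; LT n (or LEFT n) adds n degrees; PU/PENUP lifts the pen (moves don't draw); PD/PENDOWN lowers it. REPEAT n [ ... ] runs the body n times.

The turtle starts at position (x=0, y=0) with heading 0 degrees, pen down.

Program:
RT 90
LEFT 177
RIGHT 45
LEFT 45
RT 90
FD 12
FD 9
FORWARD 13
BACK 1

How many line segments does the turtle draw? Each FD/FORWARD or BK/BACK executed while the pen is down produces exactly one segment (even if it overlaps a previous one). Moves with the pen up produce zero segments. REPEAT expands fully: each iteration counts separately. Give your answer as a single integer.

Answer: 4

Derivation:
Executing turtle program step by step:
Start: pos=(0,0), heading=0, pen down
RT 90: heading 0 -> 270
LT 177: heading 270 -> 87
RT 45: heading 87 -> 42
LT 45: heading 42 -> 87
RT 90: heading 87 -> 357
FD 12: (0,0) -> (11.984,-0.628) [heading=357, draw]
FD 9: (11.984,-0.628) -> (20.971,-1.099) [heading=357, draw]
FD 13: (20.971,-1.099) -> (33.953,-1.779) [heading=357, draw]
BK 1: (33.953,-1.779) -> (32.955,-1.727) [heading=357, draw]
Final: pos=(32.955,-1.727), heading=357, 4 segment(s) drawn
Segments drawn: 4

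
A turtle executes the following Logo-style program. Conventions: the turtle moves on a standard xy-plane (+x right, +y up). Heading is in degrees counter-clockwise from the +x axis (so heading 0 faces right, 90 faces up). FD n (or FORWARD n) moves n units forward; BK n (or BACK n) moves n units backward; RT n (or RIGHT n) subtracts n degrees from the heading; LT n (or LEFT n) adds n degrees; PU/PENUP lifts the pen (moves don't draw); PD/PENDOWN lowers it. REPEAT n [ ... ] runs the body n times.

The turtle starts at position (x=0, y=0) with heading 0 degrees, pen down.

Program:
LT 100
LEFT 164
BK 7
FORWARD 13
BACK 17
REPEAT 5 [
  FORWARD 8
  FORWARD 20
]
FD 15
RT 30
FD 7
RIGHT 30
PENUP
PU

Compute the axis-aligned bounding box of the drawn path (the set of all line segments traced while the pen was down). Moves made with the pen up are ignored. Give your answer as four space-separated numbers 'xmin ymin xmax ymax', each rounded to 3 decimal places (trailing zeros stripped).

Answer: -19.167 -148.874 1.15 10.94

Derivation:
Executing turtle program step by step:
Start: pos=(0,0), heading=0, pen down
LT 100: heading 0 -> 100
LT 164: heading 100 -> 264
BK 7: (0,0) -> (0.732,6.962) [heading=264, draw]
FD 13: (0.732,6.962) -> (-0.627,-5.967) [heading=264, draw]
BK 17: (-0.627,-5.967) -> (1.15,10.94) [heading=264, draw]
REPEAT 5 [
  -- iteration 1/5 --
  FD 8: (1.15,10.94) -> (0.314,2.984) [heading=264, draw]
  FD 20: (0.314,2.984) -> (-1.777,-16.907) [heading=264, draw]
  -- iteration 2/5 --
  FD 8: (-1.777,-16.907) -> (-2.613,-24.863) [heading=264, draw]
  FD 20: (-2.613,-24.863) -> (-4.704,-44.753) [heading=264, draw]
  -- iteration 3/5 --
  FD 8: (-4.704,-44.753) -> (-5.54,-52.71) [heading=264, draw]
  FD 20: (-5.54,-52.71) -> (-7.631,-72.6) [heading=264, draw]
  -- iteration 4/5 --
  FD 8: (-7.631,-72.6) -> (-8.467,-80.556) [heading=264, draw]
  FD 20: (-8.467,-80.556) -> (-10.557,-100.447) [heading=264, draw]
  -- iteration 5/5 --
  FD 8: (-10.557,-100.447) -> (-11.394,-108.403) [heading=264, draw]
  FD 20: (-11.394,-108.403) -> (-13.484,-128.293) [heading=264, draw]
]
FD 15: (-13.484,-128.293) -> (-15.052,-143.211) [heading=264, draw]
RT 30: heading 264 -> 234
FD 7: (-15.052,-143.211) -> (-19.167,-148.874) [heading=234, draw]
RT 30: heading 234 -> 204
PU: pen up
PU: pen up
Final: pos=(-19.167,-148.874), heading=204, 15 segment(s) drawn

Segment endpoints: x in {-19.167, -15.052, -13.484, -11.394, -10.557, -8.467, -7.631, -5.54, -4.704, -2.613, -1.777, -0.627, 0, 0.314, 0.732, 1.15}, y in {-148.874, -143.211, -128.293, -108.403, -100.447, -80.556, -72.6, -52.71, -44.753, -24.863, -16.907, -5.967, 0, 2.984, 6.962, 10.94}
xmin=-19.167, ymin=-148.874, xmax=1.15, ymax=10.94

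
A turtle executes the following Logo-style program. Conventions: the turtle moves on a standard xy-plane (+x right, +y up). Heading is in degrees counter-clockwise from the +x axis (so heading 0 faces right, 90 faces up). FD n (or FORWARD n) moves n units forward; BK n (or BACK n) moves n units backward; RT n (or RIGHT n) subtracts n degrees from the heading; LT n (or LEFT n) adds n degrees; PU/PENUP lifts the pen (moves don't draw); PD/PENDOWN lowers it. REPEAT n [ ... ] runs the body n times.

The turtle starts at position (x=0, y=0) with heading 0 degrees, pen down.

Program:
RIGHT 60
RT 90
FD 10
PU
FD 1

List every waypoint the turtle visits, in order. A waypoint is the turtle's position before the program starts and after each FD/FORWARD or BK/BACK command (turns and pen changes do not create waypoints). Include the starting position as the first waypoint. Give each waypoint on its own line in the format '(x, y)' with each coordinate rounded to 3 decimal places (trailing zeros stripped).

Executing turtle program step by step:
Start: pos=(0,0), heading=0, pen down
RT 60: heading 0 -> 300
RT 90: heading 300 -> 210
FD 10: (0,0) -> (-8.66,-5) [heading=210, draw]
PU: pen up
FD 1: (-8.66,-5) -> (-9.526,-5.5) [heading=210, move]
Final: pos=(-9.526,-5.5), heading=210, 1 segment(s) drawn
Waypoints (3 total):
(0, 0)
(-8.66, -5)
(-9.526, -5.5)

Answer: (0, 0)
(-8.66, -5)
(-9.526, -5.5)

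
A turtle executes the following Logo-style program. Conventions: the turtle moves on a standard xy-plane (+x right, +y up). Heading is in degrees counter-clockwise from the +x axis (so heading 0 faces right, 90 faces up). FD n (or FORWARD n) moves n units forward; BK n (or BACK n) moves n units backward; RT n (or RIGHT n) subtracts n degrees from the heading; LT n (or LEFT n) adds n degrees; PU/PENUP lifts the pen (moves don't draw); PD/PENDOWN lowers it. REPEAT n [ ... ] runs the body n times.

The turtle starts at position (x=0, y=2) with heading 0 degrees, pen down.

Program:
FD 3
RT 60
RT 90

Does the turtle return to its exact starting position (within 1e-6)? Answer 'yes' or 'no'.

Executing turtle program step by step:
Start: pos=(0,2), heading=0, pen down
FD 3: (0,2) -> (3,2) [heading=0, draw]
RT 60: heading 0 -> 300
RT 90: heading 300 -> 210
Final: pos=(3,2), heading=210, 1 segment(s) drawn

Start position: (0, 2)
Final position: (3, 2)
Distance = 3; >= 1e-6 -> NOT closed

Answer: no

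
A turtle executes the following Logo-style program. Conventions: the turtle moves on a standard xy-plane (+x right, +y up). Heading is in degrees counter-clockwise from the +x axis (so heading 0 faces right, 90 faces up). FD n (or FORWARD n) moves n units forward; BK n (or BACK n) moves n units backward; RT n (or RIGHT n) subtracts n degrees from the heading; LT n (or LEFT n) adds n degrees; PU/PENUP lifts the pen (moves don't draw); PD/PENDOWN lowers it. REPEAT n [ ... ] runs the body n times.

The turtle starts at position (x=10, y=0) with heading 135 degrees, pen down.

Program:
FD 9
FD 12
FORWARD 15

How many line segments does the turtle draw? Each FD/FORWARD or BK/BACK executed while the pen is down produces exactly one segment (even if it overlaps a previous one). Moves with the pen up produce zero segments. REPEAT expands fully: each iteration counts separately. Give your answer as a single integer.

Answer: 3

Derivation:
Executing turtle program step by step:
Start: pos=(10,0), heading=135, pen down
FD 9: (10,0) -> (3.636,6.364) [heading=135, draw]
FD 12: (3.636,6.364) -> (-4.849,14.849) [heading=135, draw]
FD 15: (-4.849,14.849) -> (-15.456,25.456) [heading=135, draw]
Final: pos=(-15.456,25.456), heading=135, 3 segment(s) drawn
Segments drawn: 3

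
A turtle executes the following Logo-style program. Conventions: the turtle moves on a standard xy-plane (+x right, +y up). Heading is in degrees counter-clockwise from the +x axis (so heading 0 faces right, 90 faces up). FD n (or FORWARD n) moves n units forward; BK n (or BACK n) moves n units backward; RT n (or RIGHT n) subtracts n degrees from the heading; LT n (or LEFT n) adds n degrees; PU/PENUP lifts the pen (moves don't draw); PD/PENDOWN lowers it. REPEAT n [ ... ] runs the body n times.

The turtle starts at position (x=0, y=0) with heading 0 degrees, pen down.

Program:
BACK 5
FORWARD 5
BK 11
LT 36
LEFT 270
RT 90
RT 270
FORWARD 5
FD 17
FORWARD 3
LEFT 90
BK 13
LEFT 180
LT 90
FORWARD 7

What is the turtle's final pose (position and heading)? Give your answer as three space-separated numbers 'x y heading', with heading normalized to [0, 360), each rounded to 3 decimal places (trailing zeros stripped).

Executing turtle program step by step:
Start: pos=(0,0), heading=0, pen down
BK 5: (0,0) -> (-5,0) [heading=0, draw]
FD 5: (-5,0) -> (0,0) [heading=0, draw]
BK 11: (0,0) -> (-11,0) [heading=0, draw]
LT 36: heading 0 -> 36
LT 270: heading 36 -> 306
RT 90: heading 306 -> 216
RT 270: heading 216 -> 306
FD 5: (-11,0) -> (-8.061,-4.045) [heading=306, draw]
FD 17: (-8.061,-4.045) -> (1.931,-17.798) [heading=306, draw]
FD 3: (1.931,-17.798) -> (3.695,-20.225) [heading=306, draw]
LT 90: heading 306 -> 36
BK 13: (3.695,-20.225) -> (-6.823,-27.867) [heading=36, draw]
LT 180: heading 36 -> 216
LT 90: heading 216 -> 306
FD 7: (-6.823,-27.867) -> (-2.708,-33.53) [heading=306, draw]
Final: pos=(-2.708,-33.53), heading=306, 8 segment(s) drawn

Answer: -2.708 -33.53 306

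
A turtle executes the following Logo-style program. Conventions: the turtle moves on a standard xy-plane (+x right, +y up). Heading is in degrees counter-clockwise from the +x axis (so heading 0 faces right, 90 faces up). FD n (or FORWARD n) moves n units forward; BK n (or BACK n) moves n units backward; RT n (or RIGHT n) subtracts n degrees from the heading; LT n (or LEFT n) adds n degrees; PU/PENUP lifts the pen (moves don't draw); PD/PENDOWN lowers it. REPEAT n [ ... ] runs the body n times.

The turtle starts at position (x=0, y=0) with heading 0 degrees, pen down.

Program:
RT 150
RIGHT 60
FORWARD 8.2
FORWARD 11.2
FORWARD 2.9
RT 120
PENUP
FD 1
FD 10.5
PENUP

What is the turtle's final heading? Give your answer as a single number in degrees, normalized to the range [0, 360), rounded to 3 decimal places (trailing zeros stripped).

Executing turtle program step by step:
Start: pos=(0,0), heading=0, pen down
RT 150: heading 0 -> 210
RT 60: heading 210 -> 150
FD 8.2: (0,0) -> (-7.101,4.1) [heading=150, draw]
FD 11.2: (-7.101,4.1) -> (-16.801,9.7) [heading=150, draw]
FD 2.9: (-16.801,9.7) -> (-19.312,11.15) [heading=150, draw]
RT 120: heading 150 -> 30
PU: pen up
FD 1: (-19.312,11.15) -> (-18.446,11.65) [heading=30, move]
FD 10.5: (-18.446,11.65) -> (-9.353,16.9) [heading=30, move]
PU: pen up
Final: pos=(-9.353,16.9), heading=30, 3 segment(s) drawn

Answer: 30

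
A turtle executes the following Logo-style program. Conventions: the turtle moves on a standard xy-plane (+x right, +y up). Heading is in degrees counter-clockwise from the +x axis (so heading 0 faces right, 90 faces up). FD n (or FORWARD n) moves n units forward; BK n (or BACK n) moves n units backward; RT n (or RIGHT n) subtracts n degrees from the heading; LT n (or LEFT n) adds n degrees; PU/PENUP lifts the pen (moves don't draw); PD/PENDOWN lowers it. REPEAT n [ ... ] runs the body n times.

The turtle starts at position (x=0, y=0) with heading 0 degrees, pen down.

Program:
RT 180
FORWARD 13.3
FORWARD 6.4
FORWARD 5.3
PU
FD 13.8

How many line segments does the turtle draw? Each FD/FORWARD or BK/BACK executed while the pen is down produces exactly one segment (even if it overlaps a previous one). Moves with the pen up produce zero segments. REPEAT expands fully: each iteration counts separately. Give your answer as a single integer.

Executing turtle program step by step:
Start: pos=(0,0), heading=0, pen down
RT 180: heading 0 -> 180
FD 13.3: (0,0) -> (-13.3,0) [heading=180, draw]
FD 6.4: (-13.3,0) -> (-19.7,0) [heading=180, draw]
FD 5.3: (-19.7,0) -> (-25,0) [heading=180, draw]
PU: pen up
FD 13.8: (-25,0) -> (-38.8,0) [heading=180, move]
Final: pos=(-38.8,0), heading=180, 3 segment(s) drawn
Segments drawn: 3

Answer: 3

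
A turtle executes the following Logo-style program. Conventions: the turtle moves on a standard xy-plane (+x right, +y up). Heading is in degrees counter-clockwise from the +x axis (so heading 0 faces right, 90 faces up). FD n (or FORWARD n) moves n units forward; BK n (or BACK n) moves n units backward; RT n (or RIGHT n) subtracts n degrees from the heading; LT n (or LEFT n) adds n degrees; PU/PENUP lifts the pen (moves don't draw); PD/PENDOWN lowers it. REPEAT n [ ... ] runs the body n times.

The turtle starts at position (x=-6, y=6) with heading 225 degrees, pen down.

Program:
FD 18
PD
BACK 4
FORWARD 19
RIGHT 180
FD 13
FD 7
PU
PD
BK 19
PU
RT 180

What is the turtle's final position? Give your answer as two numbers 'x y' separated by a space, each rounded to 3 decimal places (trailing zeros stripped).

Executing turtle program step by step:
Start: pos=(-6,6), heading=225, pen down
FD 18: (-6,6) -> (-18.728,-6.728) [heading=225, draw]
PD: pen down
BK 4: (-18.728,-6.728) -> (-15.899,-3.899) [heading=225, draw]
FD 19: (-15.899,-3.899) -> (-29.335,-17.335) [heading=225, draw]
RT 180: heading 225 -> 45
FD 13: (-29.335,-17.335) -> (-20.142,-8.142) [heading=45, draw]
FD 7: (-20.142,-8.142) -> (-15.192,-3.192) [heading=45, draw]
PU: pen up
PD: pen down
BK 19: (-15.192,-3.192) -> (-28.627,-16.627) [heading=45, draw]
PU: pen up
RT 180: heading 45 -> 225
Final: pos=(-28.627,-16.627), heading=225, 6 segment(s) drawn

Answer: -28.627 -16.627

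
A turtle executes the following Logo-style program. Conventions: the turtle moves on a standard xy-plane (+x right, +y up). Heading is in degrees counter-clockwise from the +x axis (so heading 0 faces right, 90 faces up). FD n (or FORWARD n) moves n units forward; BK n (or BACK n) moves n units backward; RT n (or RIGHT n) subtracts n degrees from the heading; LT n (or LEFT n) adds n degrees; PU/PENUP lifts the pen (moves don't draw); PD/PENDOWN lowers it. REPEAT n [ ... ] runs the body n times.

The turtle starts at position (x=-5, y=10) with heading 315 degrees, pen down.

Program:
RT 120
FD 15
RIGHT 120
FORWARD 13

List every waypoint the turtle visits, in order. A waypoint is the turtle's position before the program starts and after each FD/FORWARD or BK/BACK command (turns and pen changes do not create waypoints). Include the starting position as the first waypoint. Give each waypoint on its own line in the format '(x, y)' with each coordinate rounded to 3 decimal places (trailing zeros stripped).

Answer: (-5, 10)
(-19.489, 6.118)
(-16.124, 18.675)

Derivation:
Executing turtle program step by step:
Start: pos=(-5,10), heading=315, pen down
RT 120: heading 315 -> 195
FD 15: (-5,10) -> (-19.489,6.118) [heading=195, draw]
RT 120: heading 195 -> 75
FD 13: (-19.489,6.118) -> (-16.124,18.675) [heading=75, draw]
Final: pos=(-16.124,18.675), heading=75, 2 segment(s) drawn
Waypoints (3 total):
(-5, 10)
(-19.489, 6.118)
(-16.124, 18.675)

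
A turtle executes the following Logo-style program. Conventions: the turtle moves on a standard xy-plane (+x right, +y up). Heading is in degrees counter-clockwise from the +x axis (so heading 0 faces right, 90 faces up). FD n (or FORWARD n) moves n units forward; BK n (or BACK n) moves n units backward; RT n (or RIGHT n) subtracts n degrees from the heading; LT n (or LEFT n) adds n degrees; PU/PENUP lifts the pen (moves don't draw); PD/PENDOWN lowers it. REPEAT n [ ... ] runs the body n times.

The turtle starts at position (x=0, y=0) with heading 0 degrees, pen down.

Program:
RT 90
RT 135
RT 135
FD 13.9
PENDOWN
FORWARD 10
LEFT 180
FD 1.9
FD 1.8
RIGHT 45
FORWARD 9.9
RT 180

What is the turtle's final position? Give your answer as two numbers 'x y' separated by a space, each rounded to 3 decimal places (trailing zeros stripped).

Answer: 13.2 7

Derivation:
Executing turtle program step by step:
Start: pos=(0,0), heading=0, pen down
RT 90: heading 0 -> 270
RT 135: heading 270 -> 135
RT 135: heading 135 -> 0
FD 13.9: (0,0) -> (13.9,0) [heading=0, draw]
PD: pen down
FD 10: (13.9,0) -> (23.9,0) [heading=0, draw]
LT 180: heading 0 -> 180
FD 1.9: (23.9,0) -> (22,0) [heading=180, draw]
FD 1.8: (22,0) -> (20.2,0) [heading=180, draw]
RT 45: heading 180 -> 135
FD 9.9: (20.2,0) -> (13.2,7) [heading=135, draw]
RT 180: heading 135 -> 315
Final: pos=(13.2,7), heading=315, 5 segment(s) drawn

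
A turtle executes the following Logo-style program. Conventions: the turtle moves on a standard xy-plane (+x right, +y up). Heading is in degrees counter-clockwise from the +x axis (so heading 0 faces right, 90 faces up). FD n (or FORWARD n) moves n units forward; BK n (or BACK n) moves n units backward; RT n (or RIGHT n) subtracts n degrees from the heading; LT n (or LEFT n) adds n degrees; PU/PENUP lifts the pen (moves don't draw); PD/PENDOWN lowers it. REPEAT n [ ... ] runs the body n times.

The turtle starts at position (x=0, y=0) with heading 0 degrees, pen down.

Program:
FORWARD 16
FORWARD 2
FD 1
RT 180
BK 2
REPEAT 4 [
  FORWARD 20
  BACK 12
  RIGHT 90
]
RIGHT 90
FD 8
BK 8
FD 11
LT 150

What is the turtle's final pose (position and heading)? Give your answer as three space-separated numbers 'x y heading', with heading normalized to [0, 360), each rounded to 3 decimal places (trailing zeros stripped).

Executing turtle program step by step:
Start: pos=(0,0), heading=0, pen down
FD 16: (0,0) -> (16,0) [heading=0, draw]
FD 2: (16,0) -> (18,0) [heading=0, draw]
FD 1: (18,0) -> (19,0) [heading=0, draw]
RT 180: heading 0 -> 180
BK 2: (19,0) -> (21,0) [heading=180, draw]
REPEAT 4 [
  -- iteration 1/4 --
  FD 20: (21,0) -> (1,0) [heading=180, draw]
  BK 12: (1,0) -> (13,0) [heading=180, draw]
  RT 90: heading 180 -> 90
  -- iteration 2/4 --
  FD 20: (13,0) -> (13,20) [heading=90, draw]
  BK 12: (13,20) -> (13,8) [heading=90, draw]
  RT 90: heading 90 -> 0
  -- iteration 3/4 --
  FD 20: (13,8) -> (33,8) [heading=0, draw]
  BK 12: (33,8) -> (21,8) [heading=0, draw]
  RT 90: heading 0 -> 270
  -- iteration 4/4 --
  FD 20: (21,8) -> (21,-12) [heading=270, draw]
  BK 12: (21,-12) -> (21,0) [heading=270, draw]
  RT 90: heading 270 -> 180
]
RT 90: heading 180 -> 90
FD 8: (21,0) -> (21,8) [heading=90, draw]
BK 8: (21,8) -> (21,0) [heading=90, draw]
FD 11: (21,0) -> (21,11) [heading=90, draw]
LT 150: heading 90 -> 240
Final: pos=(21,11), heading=240, 15 segment(s) drawn

Answer: 21 11 240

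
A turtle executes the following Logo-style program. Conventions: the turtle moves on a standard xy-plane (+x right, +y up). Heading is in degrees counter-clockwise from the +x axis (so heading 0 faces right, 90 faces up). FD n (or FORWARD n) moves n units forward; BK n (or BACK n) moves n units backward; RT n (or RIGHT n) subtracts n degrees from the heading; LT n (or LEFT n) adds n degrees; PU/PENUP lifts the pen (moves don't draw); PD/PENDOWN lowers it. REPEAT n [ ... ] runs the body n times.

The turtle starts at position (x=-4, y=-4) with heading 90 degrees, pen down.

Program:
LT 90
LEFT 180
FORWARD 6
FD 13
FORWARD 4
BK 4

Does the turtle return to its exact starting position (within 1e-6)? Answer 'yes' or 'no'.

Answer: no

Derivation:
Executing turtle program step by step:
Start: pos=(-4,-4), heading=90, pen down
LT 90: heading 90 -> 180
LT 180: heading 180 -> 0
FD 6: (-4,-4) -> (2,-4) [heading=0, draw]
FD 13: (2,-4) -> (15,-4) [heading=0, draw]
FD 4: (15,-4) -> (19,-4) [heading=0, draw]
BK 4: (19,-4) -> (15,-4) [heading=0, draw]
Final: pos=(15,-4), heading=0, 4 segment(s) drawn

Start position: (-4, -4)
Final position: (15, -4)
Distance = 19; >= 1e-6 -> NOT closed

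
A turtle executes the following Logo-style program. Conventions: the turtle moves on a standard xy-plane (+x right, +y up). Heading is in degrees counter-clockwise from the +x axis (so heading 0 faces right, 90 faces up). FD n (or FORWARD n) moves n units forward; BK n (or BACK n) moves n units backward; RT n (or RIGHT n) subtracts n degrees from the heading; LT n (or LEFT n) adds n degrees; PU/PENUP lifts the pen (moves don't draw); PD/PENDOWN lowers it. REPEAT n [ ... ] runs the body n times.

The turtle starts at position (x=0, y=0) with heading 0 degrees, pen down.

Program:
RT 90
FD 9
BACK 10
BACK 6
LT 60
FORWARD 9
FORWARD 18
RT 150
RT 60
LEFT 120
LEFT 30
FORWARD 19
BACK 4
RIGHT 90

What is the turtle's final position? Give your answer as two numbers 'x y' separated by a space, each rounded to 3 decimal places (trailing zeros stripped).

Answer: 23.383 -21.5

Derivation:
Executing turtle program step by step:
Start: pos=(0,0), heading=0, pen down
RT 90: heading 0 -> 270
FD 9: (0,0) -> (0,-9) [heading=270, draw]
BK 10: (0,-9) -> (0,1) [heading=270, draw]
BK 6: (0,1) -> (0,7) [heading=270, draw]
LT 60: heading 270 -> 330
FD 9: (0,7) -> (7.794,2.5) [heading=330, draw]
FD 18: (7.794,2.5) -> (23.383,-6.5) [heading=330, draw]
RT 150: heading 330 -> 180
RT 60: heading 180 -> 120
LT 120: heading 120 -> 240
LT 30: heading 240 -> 270
FD 19: (23.383,-6.5) -> (23.383,-25.5) [heading=270, draw]
BK 4: (23.383,-25.5) -> (23.383,-21.5) [heading=270, draw]
RT 90: heading 270 -> 180
Final: pos=(23.383,-21.5), heading=180, 7 segment(s) drawn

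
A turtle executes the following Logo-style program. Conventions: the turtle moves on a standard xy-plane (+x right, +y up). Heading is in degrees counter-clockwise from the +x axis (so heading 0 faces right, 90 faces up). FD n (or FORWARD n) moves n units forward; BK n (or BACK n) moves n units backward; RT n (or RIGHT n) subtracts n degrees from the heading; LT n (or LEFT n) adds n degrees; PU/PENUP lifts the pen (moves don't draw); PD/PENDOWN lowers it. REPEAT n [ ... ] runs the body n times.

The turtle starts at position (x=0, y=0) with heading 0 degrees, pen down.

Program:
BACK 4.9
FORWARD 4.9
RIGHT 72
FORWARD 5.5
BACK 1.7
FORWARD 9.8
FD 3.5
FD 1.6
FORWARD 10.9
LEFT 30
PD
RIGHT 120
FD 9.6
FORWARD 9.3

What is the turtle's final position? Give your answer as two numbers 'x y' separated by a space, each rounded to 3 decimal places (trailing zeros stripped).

Executing turtle program step by step:
Start: pos=(0,0), heading=0, pen down
BK 4.9: (0,0) -> (-4.9,0) [heading=0, draw]
FD 4.9: (-4.9,0) -> (0,0) [heading=0, draw]
RT 72: heading 0 -> 288
FD 5.5: (0,0) -> (1.7,-5.231) [heading=288, draw]
BK 1.7: (1.7,-5.231) -> (1.174,-3.614) [heading=288, draw]
FD 9.8: (1.174,-3.614) -> (4.203,-12.934) [heading=288, draw]
FD 3.5: (4.203,-12.934) -> (5.284,-16.263) [heading=288, draw]
FD 1.6: (5.284,-16.263) -> (5.779,-17.785) [heading=288, draw]
FD 10.9: (5.779,-17.785) -> (9.147,-28.151) [heading=288, draw]
LT 30: heading 288 -> 318
PD: pen down
RT 120: heading 318 -> 198
FD 9.6: (9.147,-28.151) -> (0.017,-31.118) [heading=198, draw]
FD 9.3: (0.017,-31.118) -> (-8.828,-33.992) [heading=198, draw]
Final: pos=(-8.828,-33.992), heading=198, 10 segment(s) drawn

Answer: -8.828 -33.992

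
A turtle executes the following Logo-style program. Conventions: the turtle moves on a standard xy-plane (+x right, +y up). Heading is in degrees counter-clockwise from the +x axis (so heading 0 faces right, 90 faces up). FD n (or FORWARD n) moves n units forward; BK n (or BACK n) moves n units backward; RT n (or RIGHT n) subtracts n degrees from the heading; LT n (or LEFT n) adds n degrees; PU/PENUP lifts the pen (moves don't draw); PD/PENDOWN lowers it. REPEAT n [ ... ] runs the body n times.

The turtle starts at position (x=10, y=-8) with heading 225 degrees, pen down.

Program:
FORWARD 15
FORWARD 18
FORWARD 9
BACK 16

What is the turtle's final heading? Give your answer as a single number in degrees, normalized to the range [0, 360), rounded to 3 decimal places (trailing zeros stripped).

Executing turtle program step by step:
Start: pos=(10,-8), heading=225, pen down
FD 15: (10,-8) -> (-0.607,-18.607) [heading=225, draw]
FD 18: (-0.607,-18.607) -> (-13.335,-31.335) [heading=225, draw]
FD 9: (-13.335,-31.335) -> (-19.698,-37.698) [heading=225, draw]
BK 16: (-19.698,-37.698) -> (-8.385,-26.385) [heading=225, draw]
Final: pos=(-8.385,-26.385), heading=225, 4 segment(s) drawn

Answer: 225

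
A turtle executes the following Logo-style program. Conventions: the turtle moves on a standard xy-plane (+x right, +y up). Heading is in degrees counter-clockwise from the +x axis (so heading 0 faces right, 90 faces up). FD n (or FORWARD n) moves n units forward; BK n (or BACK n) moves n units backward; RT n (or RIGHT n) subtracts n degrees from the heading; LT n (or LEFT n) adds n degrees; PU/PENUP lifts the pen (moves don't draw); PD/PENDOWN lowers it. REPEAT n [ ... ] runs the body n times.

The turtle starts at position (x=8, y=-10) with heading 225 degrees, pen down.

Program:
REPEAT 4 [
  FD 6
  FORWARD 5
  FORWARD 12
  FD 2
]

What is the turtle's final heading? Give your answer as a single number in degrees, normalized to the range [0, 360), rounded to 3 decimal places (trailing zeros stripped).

Answer: 225

Derivation:
Executing turtle program step by step:
Start: pos=(8,-10), heading=225, pen down
REPEAT 4 [
  -- iteration 1/4 --
  FD 6: (8,-10) -> (3.757,-14.243) [heading=225, draw]
  FD 5: (3.757,-14.243) -> (0.222,-17.778) [heading=225, draw]
  FD 12: (0.222,-17.778) -> (-8.263,-26.263) [heading=225, draw]
  FD 2: (-8.263,-26.263) -> (-9.678,-27.678) [heading=225, draw]
  -- iteration 2/4 --
  FD 6: (-9.678,-27.678) -> (-13.92,-31.92) [heading=225, draw]
  FD 5: (-13.92,-31.92) -> (-17.456,-35.456) [heading=225, draw]
  FD 12: (-17.456,-35.456) -> (-25.941,-43.941) [heading=225, draw]
  FD 2: (-25.941,-43.941) -> (-27.355,-45.355) [heading=225, draw]
  -- iteration 3/4 --
  FD 6: (-27.355,-45.355) -> (-31.598,-49.598) [heading=225, draw]
  FD 5: (-31.598,-49.598) -> (-35.134,-53.134) [heading=225, draw]
  FD 12: (-35.134,-53.134) -> (-43.619,-61.619) [heading=225, draw]
  FD 2: (-43.619,-61.619) -> (-45.033,-63.033) [heading=225, draw]
  -- iteration 4/4 --
  FD 6: (-45.033,-63.033) -> (-49.276,-67.276) [heading=225, draw]
  FD 5: (-49.276,-67.276) -> (-52.811,-70.811) [heading=225, draw]
  FD 12: (-52.811,-70.811) -> (-61.296,-79.296) [heading=225, draw]
  FD 2: (-61.296,-79.296) -> (-62.711,-80.711) [heading=225, draw]
]
Final: pos=(-62.711,-80.711), heading=225, 16 segment(s) drawn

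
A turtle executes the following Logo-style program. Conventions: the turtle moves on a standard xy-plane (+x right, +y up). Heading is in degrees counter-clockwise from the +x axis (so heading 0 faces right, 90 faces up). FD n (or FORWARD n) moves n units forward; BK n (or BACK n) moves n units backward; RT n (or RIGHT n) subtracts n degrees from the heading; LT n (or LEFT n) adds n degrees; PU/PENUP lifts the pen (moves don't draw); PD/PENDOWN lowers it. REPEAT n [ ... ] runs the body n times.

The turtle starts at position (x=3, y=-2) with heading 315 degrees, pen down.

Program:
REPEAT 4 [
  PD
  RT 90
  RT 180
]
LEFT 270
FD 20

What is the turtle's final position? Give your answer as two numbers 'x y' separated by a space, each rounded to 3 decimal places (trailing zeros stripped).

Executing turtle program step by step:
Start: pos=(3,-2), heading=315, pen down
REPEAT 4 [
  -- iteration 1/4 --
  PD: pen down
  RT 90: heading 315 -> 225
  RT 180: heading 225 -> 45
  -- iteration 2/4 --
  PD: pen down
  RT 90: heading 45 -> 315
  RT 180: heading 315 -> 135
  -- iteration 3/4 --
  PD: pen down
  RT 90: heading 135 -> 45
  RT 180: heading 45 -> 225
  -- iteration 4/4 --
  PD: pen down
  RT 90: heading 225 -> 135
  RT 180: heading 135 -> 315
]
LT 270: heading 315 -> 225
FD 20: (3,-2) -> (-11.142,-16.142) [heading=225, draw]
Final: pos=(-11.142,-16.142), heading=225, 1 segment(s) drawn

Answer: -11.142 -16.142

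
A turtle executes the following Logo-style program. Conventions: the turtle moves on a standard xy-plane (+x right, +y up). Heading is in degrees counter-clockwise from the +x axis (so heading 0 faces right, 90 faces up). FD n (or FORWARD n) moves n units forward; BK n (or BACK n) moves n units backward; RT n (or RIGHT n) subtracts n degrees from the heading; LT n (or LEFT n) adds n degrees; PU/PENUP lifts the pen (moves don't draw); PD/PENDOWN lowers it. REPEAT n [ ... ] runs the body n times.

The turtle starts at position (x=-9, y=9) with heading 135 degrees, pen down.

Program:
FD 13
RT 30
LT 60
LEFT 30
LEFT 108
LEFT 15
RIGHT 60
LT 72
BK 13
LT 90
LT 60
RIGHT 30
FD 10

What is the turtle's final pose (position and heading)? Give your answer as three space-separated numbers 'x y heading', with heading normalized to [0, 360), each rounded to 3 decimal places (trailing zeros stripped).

Executing turtle program step by step:
Start: pos=(-9,9), heading=135, pen down
FD 13: (-9,9) -> (-18.192,18.192) [heading=135, draw]
RT 30: heading 135 -> 105
LT 60: heading 105 -> 165
LT 30: heading 165 -> 195
LT 108: heading 195 -> 303
LT 15: heading 303 -> 318
RT 60: heading 318 -> 258
LT 72: heading 258 -> 330
BK 13: (-18.192,18.192) -> (-29.451,24.692) [heading=330, draw]
LT 90: heading 330 -> 60
LT 60: heading 60 -> 120
RT 30: heading 120 -> 90
FD 10: (-29.451,24.692) -> (-29.451,34.692) [heading=90, draw]
Final: pos=(-29.451,34.692), heading=90, 3 segment(s) drawn

Answer: -29.451 34.692 90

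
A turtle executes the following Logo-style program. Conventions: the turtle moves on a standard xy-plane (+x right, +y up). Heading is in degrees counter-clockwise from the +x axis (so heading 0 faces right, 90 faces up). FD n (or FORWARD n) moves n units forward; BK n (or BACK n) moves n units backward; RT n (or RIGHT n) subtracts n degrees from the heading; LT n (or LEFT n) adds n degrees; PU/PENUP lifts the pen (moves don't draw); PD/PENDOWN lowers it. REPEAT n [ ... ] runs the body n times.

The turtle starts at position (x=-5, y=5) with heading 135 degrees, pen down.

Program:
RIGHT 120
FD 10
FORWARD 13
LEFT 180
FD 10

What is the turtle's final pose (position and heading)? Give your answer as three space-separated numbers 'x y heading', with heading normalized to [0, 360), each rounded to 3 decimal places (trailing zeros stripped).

Executing turtle program step by step:
Start: pos=(-5,5), heading=135, pen down
RT 120: heading 135 -> 15
FD 10: (-5,5) -> (4.659,7.588) [heading=15, draw]
FD 13: (4.659,7.588) -> (17.216,10.953) [heading=15, draw]
LT 180: heading 15 -> 195
FD 10: (17.216,10.953) -> (7.557,8.365) [heading=195, draw]
Final: pos=(7.557,8.365), heading=195, 3 segment(s) drawn

Answer: 7.557 8.365 195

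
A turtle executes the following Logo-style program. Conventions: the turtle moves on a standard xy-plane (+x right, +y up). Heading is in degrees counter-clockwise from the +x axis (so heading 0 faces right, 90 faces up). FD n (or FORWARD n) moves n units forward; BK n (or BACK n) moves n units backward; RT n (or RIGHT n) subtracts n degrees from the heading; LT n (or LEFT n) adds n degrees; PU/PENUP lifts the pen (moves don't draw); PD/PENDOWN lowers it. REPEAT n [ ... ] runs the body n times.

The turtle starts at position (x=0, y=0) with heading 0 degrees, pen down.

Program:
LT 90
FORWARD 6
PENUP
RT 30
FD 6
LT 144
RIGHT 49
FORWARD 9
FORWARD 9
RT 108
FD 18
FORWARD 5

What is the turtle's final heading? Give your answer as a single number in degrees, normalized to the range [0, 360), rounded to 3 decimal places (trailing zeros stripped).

Answer: 47

Derivation:
Executing turtle program step by step:
Start: pos=(0,0), heading=0, pen down
LT 90: heading 0 -> 90
FD 6: (0,0) -> (0,6) [heading=90, draw]
PU: pen up
RT 30: heading 90 -> 60
FD 6: (0,6) -> (3,11.196) [heading=60, move]
LT 144: heading 60 -> 204
RT 49: heading 204 -> 155
FD 9: (3,11.196) -> (-5.157,15) [heading=155, move]
FD 9: (-5.157,15) -> (-13.314,18.803) [heading=155, move]
RT 108: heading 155 -> 47
FD 18: (-13.314,18.803) -> (-1.038,31.968) [heading=47, move]
FD 5: (-1.038,31.968) -> (2.372,35.624) [heading=47, move]
Final: pos=(2.372,35.624), heading=47, 1 segment(s) drawn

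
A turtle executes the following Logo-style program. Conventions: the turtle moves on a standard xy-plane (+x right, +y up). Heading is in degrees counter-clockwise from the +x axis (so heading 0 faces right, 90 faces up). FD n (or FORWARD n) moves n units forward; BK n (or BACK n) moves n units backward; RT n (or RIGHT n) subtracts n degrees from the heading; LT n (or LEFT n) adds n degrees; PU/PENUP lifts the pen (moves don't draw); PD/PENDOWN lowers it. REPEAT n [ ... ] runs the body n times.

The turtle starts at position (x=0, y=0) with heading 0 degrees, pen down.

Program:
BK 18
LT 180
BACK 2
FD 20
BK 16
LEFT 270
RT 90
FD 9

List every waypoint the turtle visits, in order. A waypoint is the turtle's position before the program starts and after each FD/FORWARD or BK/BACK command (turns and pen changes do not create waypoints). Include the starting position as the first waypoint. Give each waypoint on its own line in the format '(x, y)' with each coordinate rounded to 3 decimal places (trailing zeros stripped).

Answer: (0, 0)
(-18, 0)
(-16, 0)
(-36, 0)
(-20, 0)
(-11, 0)

Derivation:
Executing turtle program step by step:
Start: pos=(0,0), heading=0, pen down
BK 18: (0,0) -> (-18,0) [heading=0, draw]
LT 180: heading 0 -> 180
BK 2: (-18,0) -> (-16,0) [heading=180, draw]
FD 20: (-16,0) -> (-36,0) [heading=180, draw]
BK 16: (-36,0) -> (-20,0) [heading=180, draw]
LT 270: heading 180 -> 90
RT 90: heading 90 -> 0
FD 9: (-20,0) -> (-11,0) [heading=0, draw]
Final: pos=(-11,0), heading=0, 5 segment(s) drawn
Waypoints (6 total):
(0, 0)
(-18, 0)
(-16, 0)
(-36, 0)
(-20, 0)
(-11, 0)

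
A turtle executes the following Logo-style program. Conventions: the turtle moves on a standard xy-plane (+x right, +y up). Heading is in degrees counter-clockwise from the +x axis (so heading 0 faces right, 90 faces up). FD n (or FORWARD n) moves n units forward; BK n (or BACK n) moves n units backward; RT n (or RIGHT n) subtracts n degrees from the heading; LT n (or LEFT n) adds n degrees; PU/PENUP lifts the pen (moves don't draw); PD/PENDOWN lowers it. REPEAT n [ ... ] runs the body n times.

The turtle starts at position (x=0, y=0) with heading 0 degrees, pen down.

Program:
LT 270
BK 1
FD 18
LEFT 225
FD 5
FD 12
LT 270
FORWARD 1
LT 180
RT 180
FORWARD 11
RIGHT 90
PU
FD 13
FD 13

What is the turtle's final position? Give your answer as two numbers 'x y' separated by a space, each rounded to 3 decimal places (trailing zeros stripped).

Executing turtle program step by step:
Start: pos=(0,0), heading=0, pen down
LT 270: heading 0 -> 270
BK 1: (0,0) -> (0,1) [heading=270, draw]
FD 18: (0,1) -> (0,-17) [heading=270, draw]
LT 225: heading 270 -> 135
FD 5: (0,-17) -> (-3.536,-13.464) [heading=135, draw]
FD 12: (-3.536,-13.464) -> (-12.021,-4.979) [heading=135, draw]
LT 270: heading 135 -> 45
FD 1: (-12.021,-4.979) -> (-11.314,-4.272) [heading=45, draw]
LT 180: heading 45 -> 225
RT 180: heading 225 -> 45
FD 11: (-11.314,-4.272) -> (-3.536,3.506) [heading=45, draw]
RT 90: heading 45 -> 315
PU: pen up
FD 13: (-3.536,3.506) -> (5.657,-5.686) [heading=315, move]
FD 13: (5.657,-5.686) -> (14.849,-14.879) [heading=315, move]
Final: pos=(14.849,-14.879), heading=315, 6 segment(s) drawn

Answer: 14.849 -14.879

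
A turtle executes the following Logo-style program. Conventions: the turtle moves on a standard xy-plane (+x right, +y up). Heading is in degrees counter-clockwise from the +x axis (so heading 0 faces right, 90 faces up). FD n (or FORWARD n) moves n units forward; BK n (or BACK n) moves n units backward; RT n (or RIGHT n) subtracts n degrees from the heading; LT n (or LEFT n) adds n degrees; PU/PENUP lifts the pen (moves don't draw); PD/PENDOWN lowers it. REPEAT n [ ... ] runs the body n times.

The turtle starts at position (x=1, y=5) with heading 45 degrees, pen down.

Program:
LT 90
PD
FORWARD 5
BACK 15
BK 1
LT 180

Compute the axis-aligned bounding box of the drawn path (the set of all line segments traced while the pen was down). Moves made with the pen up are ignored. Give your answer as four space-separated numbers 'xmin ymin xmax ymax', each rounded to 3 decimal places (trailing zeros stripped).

Executing turtle program step by step:
Start: pos=(1,5), heading=45, pen down
LT 90: heading 45 -> 135
PD: pen down
FD 5: (1,5) -> (-2.536,8.536) [heading=135, draw]
BK 15: (-2.536,8.536) -> (8.071,-2.071) [heading=135, draw]
BK 1: (8.071,-2.071) -> (8.778,-2.778) [heading=135, draw]
LT 180: heading 135 -> 315
Final: pos=(8.778,-2.778), heading=315, 3 segment(s) drawn

Segment endpoints: x in {-2.536, 1, 8.071, 8.778}, y in {-2.778, -2.071, 5, 8.536}
xmin=-2.536, ymin=-2.778, xmax=8.778, ymax=8.536

Answer: -2.536 -2.778 8.778 8.536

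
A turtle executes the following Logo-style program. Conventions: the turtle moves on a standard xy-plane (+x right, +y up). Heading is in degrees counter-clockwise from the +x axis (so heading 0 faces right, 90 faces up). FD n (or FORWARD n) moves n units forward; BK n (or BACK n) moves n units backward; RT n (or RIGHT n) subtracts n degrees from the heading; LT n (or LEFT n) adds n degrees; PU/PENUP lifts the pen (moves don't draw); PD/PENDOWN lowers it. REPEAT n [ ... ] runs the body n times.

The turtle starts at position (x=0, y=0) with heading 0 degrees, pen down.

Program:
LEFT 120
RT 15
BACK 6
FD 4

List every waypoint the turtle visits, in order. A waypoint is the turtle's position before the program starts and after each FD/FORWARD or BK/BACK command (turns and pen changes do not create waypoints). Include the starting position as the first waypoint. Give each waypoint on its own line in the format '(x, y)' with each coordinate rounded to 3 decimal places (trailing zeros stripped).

Answer: (0, 0)
(1.553, -5.796)
(0.518, -1.932)

Derivation:
Executing turtle program step by step:
Start: pos=(0,0), heading=0, pen down
LT 120: heading 0 -> 120
RT 15: heading 120 -> 105
BK 6: (0,0) -> (1.553,-5.796) [heading=105, draw]
FD 4: (1.553,-5.796) -> (0.518,-1.932) [heading=105, draw]
Final: pos=(0.518,-1.932), heading=105, 2 segment(s) drawn
Waypoints (3 total):
(0, 0)
(1.553, -5.796)
(0.518, -1.932)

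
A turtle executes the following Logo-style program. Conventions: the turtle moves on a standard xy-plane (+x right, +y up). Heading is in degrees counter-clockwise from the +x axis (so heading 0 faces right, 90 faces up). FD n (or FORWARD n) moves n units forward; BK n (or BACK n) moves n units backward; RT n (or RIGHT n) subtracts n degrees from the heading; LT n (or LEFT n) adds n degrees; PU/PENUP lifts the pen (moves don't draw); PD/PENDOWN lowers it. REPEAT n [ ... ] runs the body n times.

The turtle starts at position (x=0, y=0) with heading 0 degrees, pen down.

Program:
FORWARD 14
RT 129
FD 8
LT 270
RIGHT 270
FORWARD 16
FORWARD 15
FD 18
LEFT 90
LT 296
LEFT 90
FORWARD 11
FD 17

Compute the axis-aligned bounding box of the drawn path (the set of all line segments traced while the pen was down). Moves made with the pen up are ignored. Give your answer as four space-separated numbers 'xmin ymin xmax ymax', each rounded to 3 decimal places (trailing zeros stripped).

Executing turtle program step by step:
Start: pos=(0,0), heading=0, pen down
FD 14: (0,0) -> (14,0) [heading=0, draw]
RT 129: heading 0 -> 231
FD 8: (14,0) -> (8.965,-6.217) [heading=231, draw]
LT 270: heading 231 -> 141
RT 270: heading 141 -> 231
FD 16: (8.965,-6.217) -> (-1.104,-18.652) [heading=231, draw]
FD 15: (-1.104,-18.652) -> (-10.543,-30.309) [heading=231, draw]
FD 18: (-10.543,-30.309) -> (-21.871,-44.297) [heading=231, draw]
LT 90: heading 231 -> 321
LT 296: heading 321 -> 257
LT 90: heading 257 -> 347
FD 11: (-21.871,-44.297) -> (-11.153,-46.772) [heading=347, draw]
FD 17: (-11.153,-46.772) -> (5.411,-50.596) [heading=347, draw]
Final: pos=(5.411,-50.596), heading=347, 7 segment(s) drawn

Segment endpoints: x in {-21.871, -11.153, -10.543, -1.104, 0, 5.411, 8.965, 14}, y in {-50.596, -46.772, -44.297, -30.309, -18.652, -6.217, 0}
xmin=-21.871, ymin=-50.596, xmax=14, ymax=0

Answer: -21.871 -50.596 14 0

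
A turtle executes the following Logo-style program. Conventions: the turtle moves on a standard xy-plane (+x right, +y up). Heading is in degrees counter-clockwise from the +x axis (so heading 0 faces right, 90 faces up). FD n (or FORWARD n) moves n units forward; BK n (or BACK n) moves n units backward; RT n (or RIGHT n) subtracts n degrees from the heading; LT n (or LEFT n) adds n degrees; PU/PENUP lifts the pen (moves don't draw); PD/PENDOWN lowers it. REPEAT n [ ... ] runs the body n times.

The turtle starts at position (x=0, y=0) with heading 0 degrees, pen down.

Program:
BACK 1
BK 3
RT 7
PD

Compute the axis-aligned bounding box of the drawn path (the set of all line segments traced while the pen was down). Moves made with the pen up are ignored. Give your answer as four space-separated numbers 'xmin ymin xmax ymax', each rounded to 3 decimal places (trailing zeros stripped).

Answer: -4 0 0 0

Derivation:
Executing turtle program step by step:
Start: pos=(0,0), heading=0, pen down
BK 1: (0,0) -> (-1,0) [heading=0, draw]
BK 3: (-1,0) -> (-4,0) [heading=0, draw]
RT 7: heading 0 -> 353
PD: pen down
Final: pos=(-4,0), heading=353, 2 segment(s) drawn

Segment endpoints: x in {-4, -1, 0}, y in {0}
xmin=-4, ymin=0, xmax=0, ymax=0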